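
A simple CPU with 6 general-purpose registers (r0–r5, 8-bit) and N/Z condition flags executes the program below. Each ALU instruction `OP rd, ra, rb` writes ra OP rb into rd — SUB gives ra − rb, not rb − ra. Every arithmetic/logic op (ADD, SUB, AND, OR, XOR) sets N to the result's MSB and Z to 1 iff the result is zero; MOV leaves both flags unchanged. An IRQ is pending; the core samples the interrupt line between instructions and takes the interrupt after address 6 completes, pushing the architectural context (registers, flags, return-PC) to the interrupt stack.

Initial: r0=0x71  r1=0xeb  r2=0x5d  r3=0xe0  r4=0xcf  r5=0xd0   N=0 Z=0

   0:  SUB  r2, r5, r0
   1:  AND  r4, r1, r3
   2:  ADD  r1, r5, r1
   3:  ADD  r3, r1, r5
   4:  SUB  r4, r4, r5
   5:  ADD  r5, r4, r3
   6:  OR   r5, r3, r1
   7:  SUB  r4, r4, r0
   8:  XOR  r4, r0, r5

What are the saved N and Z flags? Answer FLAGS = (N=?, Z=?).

after  0: r0=0x71 r1=0xeb r2=0x5f r3=0xe0 r4=0xcf r5=0xd0  N=0 Z=0
after  1: r0=0x71 r1=0xeb r2=0x5f r3=0xe0 r4=0xe0 r5=0xd0  N=1 Z=0
after  2: r0=0x71 r1=0xbb r2=0x5f r3=0xe0 r4=0xe0 r5=0xd0  N=1 Z=0
after  3: r0=0x71 r1=0xbb r2=0x5f r3=0x8b r4=0xe0 r5=0xd0  N=1 Z=0
after  4: r0=0x71 r1=0xbb r2=0x5f r3=0x8b r4=0x10 r5=0xd0  N=0 Z=0
after  5: r0=0x71 r1=0xbb r2=0x5f r3=0x8b r4=0x10 r5=0x9b  N=1 Z=0
after  6: r0=0x71 r1=0xbb r2=0x5f r3=0x8b r4=0x10 r5=0xbb  N=1 Z=0
-- IRQ taken; context saved, return-PC = 7 --

FLAGS = (N=1, Z=0)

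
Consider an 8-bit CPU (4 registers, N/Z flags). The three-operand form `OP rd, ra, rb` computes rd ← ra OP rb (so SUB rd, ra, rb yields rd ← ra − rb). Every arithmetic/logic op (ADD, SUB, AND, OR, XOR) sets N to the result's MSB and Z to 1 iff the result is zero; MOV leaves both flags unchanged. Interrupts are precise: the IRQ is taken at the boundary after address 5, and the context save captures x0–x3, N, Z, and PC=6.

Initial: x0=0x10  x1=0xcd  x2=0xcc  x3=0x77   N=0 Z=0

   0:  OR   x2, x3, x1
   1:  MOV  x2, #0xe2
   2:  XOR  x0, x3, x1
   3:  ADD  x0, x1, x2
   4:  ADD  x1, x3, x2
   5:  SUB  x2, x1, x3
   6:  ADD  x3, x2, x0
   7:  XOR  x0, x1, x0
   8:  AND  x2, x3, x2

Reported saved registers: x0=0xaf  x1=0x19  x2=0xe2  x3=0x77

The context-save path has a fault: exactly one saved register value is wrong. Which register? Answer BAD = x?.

after  0: x0=0x10 x1=0xcd x2=0xff x3=0x77  N=1 Z=0
after  1: x0=0x10 x1=0xcd x2=0xe2 x3=0x77  N=1 Z=0
after  2: x0=0xba x1=0xcd x2=0xe2 x3=0x77  N=1 Z=0
after  3: x0=0xaf x1=0xcd x2=0xe2 x3=0x77  N=1 Z=0
after  4: x0=0xaf x1=0x59 x2=0xe2 x3=0x77  N=0 Z=0
after  5: x0=0xaf x1=0x59 x2=0xe2 x3=0x77  N=1 Z=0
-- IRQ taken; context saved, return-PC = 6 --
mismatch: x1: reported 0x19 vs actual 0x59

BAD = x1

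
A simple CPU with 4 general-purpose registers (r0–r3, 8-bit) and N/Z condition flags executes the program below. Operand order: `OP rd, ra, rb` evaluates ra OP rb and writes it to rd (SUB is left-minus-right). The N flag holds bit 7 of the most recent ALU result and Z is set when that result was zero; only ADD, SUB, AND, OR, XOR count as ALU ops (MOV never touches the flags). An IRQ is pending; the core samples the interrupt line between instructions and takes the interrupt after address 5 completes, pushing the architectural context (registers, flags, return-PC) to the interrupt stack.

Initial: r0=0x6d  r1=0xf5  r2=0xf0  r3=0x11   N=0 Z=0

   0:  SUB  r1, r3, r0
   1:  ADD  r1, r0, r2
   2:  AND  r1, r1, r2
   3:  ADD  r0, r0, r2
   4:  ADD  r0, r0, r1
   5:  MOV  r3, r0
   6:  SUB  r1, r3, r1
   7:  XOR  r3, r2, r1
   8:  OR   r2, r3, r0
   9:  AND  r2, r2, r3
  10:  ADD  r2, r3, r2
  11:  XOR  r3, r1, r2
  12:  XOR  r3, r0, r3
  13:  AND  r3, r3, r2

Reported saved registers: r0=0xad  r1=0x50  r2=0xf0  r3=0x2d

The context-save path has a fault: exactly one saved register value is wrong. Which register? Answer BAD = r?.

after  0: r0=0x6d r1=0xa4 r2=0xf0 r3=0x11  N=1 Z=0
after  1: r0=0x6d r1=0x5d r2=0xf0 r3=0x11  N=0 Z=0
after  2: r0=0x6d r1=0x50 r2=0xf0 r3=0x11  N=0 Z=0
after  3: r0=0x5d r1=0x50 r2=0xf0 r3=0x11  N=0 Z=0
after  4: r0=0xad r1=0x50 r2=0xf0 r3=0x11  N=1 Z=0
after  5: r0=0xad r1=0x50 r2=0xf0 r3=0xad  N=1 Z=0
-- IRQ taken; context saved, return-PC = 6 --
mismatch: r3: reported 0x2d vs actual 0xad

BAD = r3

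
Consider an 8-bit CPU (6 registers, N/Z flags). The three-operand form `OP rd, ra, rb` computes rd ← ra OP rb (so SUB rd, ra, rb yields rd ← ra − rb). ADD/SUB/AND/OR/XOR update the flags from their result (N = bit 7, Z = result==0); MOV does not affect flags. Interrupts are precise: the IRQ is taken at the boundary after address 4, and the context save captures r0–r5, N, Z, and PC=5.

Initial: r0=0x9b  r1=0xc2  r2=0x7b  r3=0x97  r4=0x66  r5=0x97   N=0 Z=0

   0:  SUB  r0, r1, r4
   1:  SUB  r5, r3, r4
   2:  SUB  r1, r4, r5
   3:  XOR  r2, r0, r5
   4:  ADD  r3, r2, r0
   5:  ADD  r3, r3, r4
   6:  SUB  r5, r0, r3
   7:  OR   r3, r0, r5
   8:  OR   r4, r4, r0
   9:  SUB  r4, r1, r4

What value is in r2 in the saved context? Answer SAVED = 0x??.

after  0: r0=0x5c r1=0xc2 r2=0x7b r3=0x97 r4=0x66 r5=0x97  N=0 Z=0
after  1: r0=0x5c r1=0xc2 r2=0x7b r3=0x97 r4=0x66 r5=0x31  N=0 Z=0
after  2: r0=0x5c r1=0x35 r2=0x7b r3=0x97 r4=0x66 r5=0x31  N=0 Z=0
after  3: r0=0x5c r1=0x35 r2=0x6d r3=0x97 r4=0x66 r5=0x31  N=0 Z=0
after  4: r0=0x5c r1=0x35 r2=0x6d r3=0xc9 r4=0x66 r5=0x31  N=1 Z=0
-- IRQ taken; context saved, return-PC = 5 --

SAVED = 0x6d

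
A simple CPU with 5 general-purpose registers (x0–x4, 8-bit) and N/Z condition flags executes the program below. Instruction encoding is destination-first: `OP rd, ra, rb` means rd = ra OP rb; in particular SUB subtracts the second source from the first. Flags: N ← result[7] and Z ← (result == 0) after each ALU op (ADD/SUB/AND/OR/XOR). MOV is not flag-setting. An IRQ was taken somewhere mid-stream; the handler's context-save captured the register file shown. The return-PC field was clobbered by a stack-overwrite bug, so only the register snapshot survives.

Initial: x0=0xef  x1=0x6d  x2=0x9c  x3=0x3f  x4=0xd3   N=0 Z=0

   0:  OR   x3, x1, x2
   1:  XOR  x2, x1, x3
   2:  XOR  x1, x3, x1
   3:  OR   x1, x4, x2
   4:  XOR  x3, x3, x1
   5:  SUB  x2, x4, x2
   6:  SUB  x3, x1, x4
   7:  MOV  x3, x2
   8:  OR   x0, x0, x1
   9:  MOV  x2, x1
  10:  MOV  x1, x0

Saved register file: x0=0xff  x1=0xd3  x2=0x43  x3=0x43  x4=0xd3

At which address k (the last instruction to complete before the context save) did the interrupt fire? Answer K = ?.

after  0: x0=0xef x1=0x6d x2=0x9c x3=0xfd x4=0xd3  N=1 Z=0
after  1: x0=0xef x1=0x6d x2=0x90 x3=0xfd x4=0xd3  N=1 Z=0
after  2: x0=0xef x1=0x90 x2=0x90 x3=0xfd x4=0xd3  N=1 Z=0
after  3: x0=0xef x1=0xd3 x2=0x90 x3=0xfd x4=0xd3  N=1 Z=0
after  4: x0=0xef x1=0xd3 x2=0x90 x3=0x2e x4=0xd3  N=0 Z=0
after  5: x0=0xef x1=0xd3 x2=0x43 x3=0x2e x4=0xd3  N=0 Z=0
after  6: x0=0xef x1=0xd3 x2=0x43 x3=0x00 x4=0xd3  N=0 Z=1
after  7: x0=0xef x1=0xd3 x2=0x43 x3=0x43 x4=0xd3  N=0 Z=1
after  8: x0=0xff x1=0xd3 x2=0x43 x3=0x43 x4=0xd3  N=1 Z=0
-- IRQ taken; context saved, return-PC = 9 --

K = 8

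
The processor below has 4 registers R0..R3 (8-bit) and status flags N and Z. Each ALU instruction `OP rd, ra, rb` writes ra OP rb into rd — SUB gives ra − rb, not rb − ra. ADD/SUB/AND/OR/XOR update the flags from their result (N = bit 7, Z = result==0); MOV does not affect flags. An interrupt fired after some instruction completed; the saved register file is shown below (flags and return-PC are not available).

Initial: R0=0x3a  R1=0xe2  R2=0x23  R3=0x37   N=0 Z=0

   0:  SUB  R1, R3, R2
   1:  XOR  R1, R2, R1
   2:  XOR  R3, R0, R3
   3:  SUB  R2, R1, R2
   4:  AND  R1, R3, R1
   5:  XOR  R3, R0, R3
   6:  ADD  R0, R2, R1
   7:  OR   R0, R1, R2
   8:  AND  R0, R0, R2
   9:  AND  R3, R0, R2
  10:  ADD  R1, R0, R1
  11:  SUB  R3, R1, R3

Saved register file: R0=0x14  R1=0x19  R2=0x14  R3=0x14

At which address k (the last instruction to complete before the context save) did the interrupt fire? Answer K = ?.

after  0: R0=0x3a R1=0x14 R2=0x23 R3=0x37  N=0 Z=0
after  1: R0=0x3a R1=0x37 R2=0x23 R3=0x37  N=0 Z=0
after  2: R0=0x3a R1=0x37 R2=0x23 R3=0x0d  N=0 Z=0
after  3: R0=0x3a R1=0x37 R2=0x14 R3=0x0d  N=0 Z=0
after  4: R0=0x3a R1=0x05 R2=0x14 R3=0x0d  N=0 Z=0
after  5: R0=0x3a R1=0x05 R2=0x14 R3=0x37  N=0 Z=0
after  6: R0=0x19 R1=0x05 R2=0x14 R3=0x37  N=0 Z=0
after  7: R0=0x15 R1=0x05 R2=0x14 R3=0x37  N=0 Z=0
after  8: R0=0x14 R1=0x05 R2=0x14 R3=0x37  N=0 Z=0
after  9: R0=0x14 R1=0x05 R2=0x14 R3=0x14  N=0 Z=0
after 10: R0=0x14 R1=0x19 R2=0x14 R3=0x14  N=0 Z=0
-- IRQ taken; context saved, return-PC = 11 --

K = 10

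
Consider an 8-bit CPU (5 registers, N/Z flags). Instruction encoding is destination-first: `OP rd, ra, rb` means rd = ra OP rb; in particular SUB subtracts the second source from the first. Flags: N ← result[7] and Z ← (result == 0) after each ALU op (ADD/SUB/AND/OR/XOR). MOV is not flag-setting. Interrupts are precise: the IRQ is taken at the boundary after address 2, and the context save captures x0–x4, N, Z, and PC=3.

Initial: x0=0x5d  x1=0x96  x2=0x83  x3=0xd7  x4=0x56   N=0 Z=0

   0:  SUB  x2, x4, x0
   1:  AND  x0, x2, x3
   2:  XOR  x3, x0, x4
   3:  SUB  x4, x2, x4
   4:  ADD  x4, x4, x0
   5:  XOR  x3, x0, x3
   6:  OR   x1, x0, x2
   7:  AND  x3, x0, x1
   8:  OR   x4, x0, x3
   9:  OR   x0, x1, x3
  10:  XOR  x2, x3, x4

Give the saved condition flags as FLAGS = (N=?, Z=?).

FLAGS = (N=1, Z=0)

after  0: x0=0x5d x1=0x96 x2=0xf9 x3=0xd7 x4=0x56  N=1 Z=0
after  1: x0=0xd1 x1=0x96 x2=0xf9 x3=0xd7 x4=0x56  N=1 Z=0
after  2: x0=0xd1 x1=0x96 x2=0xf9 x3=0x87 x4=0x56  N=1 Z=0
-- IRQ taken; context saved, return-PC = 3 --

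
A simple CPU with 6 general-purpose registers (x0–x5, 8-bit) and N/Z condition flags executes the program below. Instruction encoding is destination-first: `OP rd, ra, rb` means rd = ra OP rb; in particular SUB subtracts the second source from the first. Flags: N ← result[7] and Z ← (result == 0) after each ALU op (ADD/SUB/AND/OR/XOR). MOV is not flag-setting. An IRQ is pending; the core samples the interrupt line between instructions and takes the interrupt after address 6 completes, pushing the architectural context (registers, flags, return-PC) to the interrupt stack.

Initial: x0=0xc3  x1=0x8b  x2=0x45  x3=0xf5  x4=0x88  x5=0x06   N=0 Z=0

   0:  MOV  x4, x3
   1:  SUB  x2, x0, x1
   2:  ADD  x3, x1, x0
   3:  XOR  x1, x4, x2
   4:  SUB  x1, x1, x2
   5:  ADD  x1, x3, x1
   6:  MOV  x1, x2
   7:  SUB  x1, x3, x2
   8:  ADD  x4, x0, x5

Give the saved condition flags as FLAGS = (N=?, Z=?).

after  0: x0=0xc3 x1=0x8b x2=0x45 x3=0xf5 x4=0xf5 x5=0x06  N=0 Z=0
after  1: x0=0xc3 x1=0x8b x2=0x38 x3=0xf5 x4=0xf5 x5=0x06  N=0 Z=0
after  2: x0=0xc3 x1=0x8b x2=0x38 x3=0x4e x4=0xf5 x5=0x06  N=0 Z=0
after  3: x0=0xc3 x1=0xcd x2=0x38 x3=0x4e x4=0xf5 x5=0x06  N=1 Z=0
after  4: x0=0xc3 x1=0x95 x2=0x38 x3=0x4e x4=0xf5 x5=0x06  N=1 Z=0
after  5: x0=0xc3 x1=0xe3 x2=0x38 x3=0x4e x4=0xf5 x5=0x06  N=1 Z=0
after  6: x0=0xc3 x1=0x38 x2=0x38 x3=0x4e x4=0xf5 x5=0x06  N=1 Z=0
-- IRQ taken; context saved, return-PC = 7 --

FLAGS = (N=1, Z=0)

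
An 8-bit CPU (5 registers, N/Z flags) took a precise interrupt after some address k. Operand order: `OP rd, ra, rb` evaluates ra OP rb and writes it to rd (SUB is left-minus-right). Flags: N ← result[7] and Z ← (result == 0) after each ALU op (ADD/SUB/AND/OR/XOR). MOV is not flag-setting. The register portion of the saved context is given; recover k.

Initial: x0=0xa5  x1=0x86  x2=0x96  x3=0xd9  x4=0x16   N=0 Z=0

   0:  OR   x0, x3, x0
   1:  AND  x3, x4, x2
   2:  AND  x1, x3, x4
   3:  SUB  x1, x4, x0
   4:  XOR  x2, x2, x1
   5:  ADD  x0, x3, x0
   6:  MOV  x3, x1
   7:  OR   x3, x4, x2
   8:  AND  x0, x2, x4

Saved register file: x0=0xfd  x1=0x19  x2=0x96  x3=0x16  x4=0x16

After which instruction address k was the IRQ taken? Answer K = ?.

after  0: x0=0xfd x1=0x86 x2=0x96 x3=0xd9 x4=0x16  N=1 Z=0
after  1: x0=0xfd x1=0x86 x2=0x96 x3=0x16 x4=0x16  N=0 Z=0
after  2: x0=0xfd x1=0x16 x2=0x96 x3=0x16 x4=0x16  N=0 Z=0
after  3: x0=0xfd x1=0x19 x2=0x96 x3=0x16 x4=0x16  N=0 Z=0
-- IRQ taken; context saved, return-PC = 4 --

K = 3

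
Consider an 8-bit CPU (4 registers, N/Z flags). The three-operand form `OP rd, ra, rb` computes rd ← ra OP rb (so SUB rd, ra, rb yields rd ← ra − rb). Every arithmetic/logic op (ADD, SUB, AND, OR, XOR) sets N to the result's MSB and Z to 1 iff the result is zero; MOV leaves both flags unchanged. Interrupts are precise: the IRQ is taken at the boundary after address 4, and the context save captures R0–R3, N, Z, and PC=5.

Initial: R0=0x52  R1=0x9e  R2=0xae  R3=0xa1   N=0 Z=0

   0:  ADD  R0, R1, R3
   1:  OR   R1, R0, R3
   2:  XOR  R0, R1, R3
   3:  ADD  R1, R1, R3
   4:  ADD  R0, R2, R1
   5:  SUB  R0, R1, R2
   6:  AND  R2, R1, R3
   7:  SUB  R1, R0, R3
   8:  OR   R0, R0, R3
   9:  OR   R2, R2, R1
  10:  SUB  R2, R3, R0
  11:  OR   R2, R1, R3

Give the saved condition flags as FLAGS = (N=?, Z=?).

after  0: R0=0x3f R1=0x9e R2=0xae R3=0xa1  N=0 Z=0
after  1: R0=0x3f R1=0xbf R2=0xae R3=0xa1  N=1 Z=0
after  2: R0=0x1e R1=0xbf R2=0xae R3=0xa1  N=0 Z=0
after  3: R0=0x1e R1=0x60 R2=0xae R3=0xa1  N=0 Z=0
after  4: R0=0x0e R1=0x60 R2=0xae R3=0xa1  N=0 Z=0
-- IRQ taken; context saved, return-PC = 5 --

FLAGS = (N=0, Z=0)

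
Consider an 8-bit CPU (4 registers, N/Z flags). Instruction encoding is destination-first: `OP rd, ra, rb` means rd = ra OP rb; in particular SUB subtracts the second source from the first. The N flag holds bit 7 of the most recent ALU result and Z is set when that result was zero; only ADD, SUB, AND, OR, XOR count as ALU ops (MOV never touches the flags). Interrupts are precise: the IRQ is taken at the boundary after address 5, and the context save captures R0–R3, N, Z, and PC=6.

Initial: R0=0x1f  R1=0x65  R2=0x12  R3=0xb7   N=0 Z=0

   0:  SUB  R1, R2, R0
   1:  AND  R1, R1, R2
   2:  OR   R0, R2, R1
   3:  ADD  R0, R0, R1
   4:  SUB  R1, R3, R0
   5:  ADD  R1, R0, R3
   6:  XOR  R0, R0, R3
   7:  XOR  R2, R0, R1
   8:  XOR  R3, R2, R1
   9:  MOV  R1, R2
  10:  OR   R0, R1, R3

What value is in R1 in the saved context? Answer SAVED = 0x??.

SAVED = 0xdb

after  0: R0=0x1f R1=0xf3 R2=0x12 R3=0xb7  N=1 Z=0
after  1: R0=0x1f R1=0x12 R2=0x12 R3=0xb7  N=0 Z=0
after  2: R0=0x12 R1=0x12 R2=0x12 R3=0xb7  N=0 Z=0
after  3: R0=0x24 R1=0x12 R2=0x12 R3=0xb7  N=0 Z=0
after  4: R0=0x24 R1=0x93 R2=0x12 R3=0xb7  N=1 Z=0
after  5: R0=0x24 R1=0xdb R2=0x12 R3=0xb7  N=1 Z=0
-- IRQ taken; context saved, return-PC = 6 --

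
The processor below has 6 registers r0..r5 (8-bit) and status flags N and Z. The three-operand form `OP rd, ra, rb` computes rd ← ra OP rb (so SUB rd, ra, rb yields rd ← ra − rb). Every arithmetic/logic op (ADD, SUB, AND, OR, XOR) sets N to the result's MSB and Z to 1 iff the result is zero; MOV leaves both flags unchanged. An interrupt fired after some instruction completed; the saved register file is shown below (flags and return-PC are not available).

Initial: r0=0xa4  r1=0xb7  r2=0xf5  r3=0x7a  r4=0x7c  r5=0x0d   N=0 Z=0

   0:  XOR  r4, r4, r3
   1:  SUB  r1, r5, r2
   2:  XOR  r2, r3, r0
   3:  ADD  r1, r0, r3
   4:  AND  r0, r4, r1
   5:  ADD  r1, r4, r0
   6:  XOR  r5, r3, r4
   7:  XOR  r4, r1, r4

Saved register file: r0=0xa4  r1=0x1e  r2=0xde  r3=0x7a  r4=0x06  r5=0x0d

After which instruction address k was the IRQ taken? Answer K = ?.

after  0: r0=0xa4 r1=0xb7 r2=0xf5 r3=0x7a r4=0x06 r5=0x0d  N=0 Z=0
after  1: r0=0xa4 r1=0x18 r2=0xf5 r3=0x7a r4=0x06 r5=0x0d  N=0 Z=0
after  2: r0=0xa4 r1=0x18 r2=0xde r3=0x7a r4=0x06 r5=0x0d  N=1 Z=0
after  3: r0=0xa4 r1=0x1e r2=0xde r3=0x7a r4=0x06 r5=0x0d  N=0 Z=0
-- IRQ taken; context saved, return-PC = 4 --

K = 3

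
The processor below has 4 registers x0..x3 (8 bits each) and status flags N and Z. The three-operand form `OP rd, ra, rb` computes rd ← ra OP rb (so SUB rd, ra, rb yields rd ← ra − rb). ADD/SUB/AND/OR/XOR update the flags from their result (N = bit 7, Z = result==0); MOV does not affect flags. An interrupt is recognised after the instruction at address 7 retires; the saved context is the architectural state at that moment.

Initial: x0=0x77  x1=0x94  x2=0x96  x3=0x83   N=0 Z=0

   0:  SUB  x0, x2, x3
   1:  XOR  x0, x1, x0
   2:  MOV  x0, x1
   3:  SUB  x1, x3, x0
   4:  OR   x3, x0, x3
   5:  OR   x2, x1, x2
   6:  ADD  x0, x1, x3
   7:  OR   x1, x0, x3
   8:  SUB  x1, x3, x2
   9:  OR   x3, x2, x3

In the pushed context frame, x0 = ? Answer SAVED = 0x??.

SAVED = 0x86

after  0: x0=0x13 x1=0x94 x2=0x96 x3=0x83  N=0 Z=0
after  1: x0=0x87 x1=0x94 x2=0x96 x3=0x83  N=1 Z=0
after  2: x0=0x94 x1=0x94 x2=0x96 x3=0x83  N=1 Z=0
after  3: x0=0x94 x1=0xef x2=0x96 x3=0x83  N=1 Z=0
after  4: x0=0x94 x1=0xef x2=0x96 x3=0x97  N=1 Z=0
after  5: x0=0x94 x1=0xef x2=0xff x3=0x97  N=1 Z=0
after  6: x0=0x86 x1=0xef x2=0xff x3=0x97  N=1 Z=0
after  7: x0=0x86 x1=0x97 x2=0xff x3=0x97  N=1 Z=0
-- IRQ taken; context saved, return-PC = 8 --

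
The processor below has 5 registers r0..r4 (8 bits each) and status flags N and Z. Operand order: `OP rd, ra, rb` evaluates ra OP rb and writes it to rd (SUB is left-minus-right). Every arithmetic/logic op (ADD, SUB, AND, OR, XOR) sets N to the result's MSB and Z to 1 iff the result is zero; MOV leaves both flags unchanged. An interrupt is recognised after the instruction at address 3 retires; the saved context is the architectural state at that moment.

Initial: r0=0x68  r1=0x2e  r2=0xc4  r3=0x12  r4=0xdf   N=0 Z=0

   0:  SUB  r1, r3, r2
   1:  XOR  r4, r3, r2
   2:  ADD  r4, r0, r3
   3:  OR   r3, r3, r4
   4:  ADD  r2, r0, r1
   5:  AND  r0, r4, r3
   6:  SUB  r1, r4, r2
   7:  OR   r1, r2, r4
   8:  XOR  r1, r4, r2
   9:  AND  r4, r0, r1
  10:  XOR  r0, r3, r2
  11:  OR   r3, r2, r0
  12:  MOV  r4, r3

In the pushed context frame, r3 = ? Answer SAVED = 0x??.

SAVED = 0x7a

after  0: r0=0x68 r1=0x4e r2=0xc4 r3=0x12 r4=0xdf  N=0 Z=0
after  1: r0=0x68 r1=0x4e r2=0xc4 r3=0x12 r4=0xd6  N=1 Z=0
after  2: r0=0x68 r1=0x4e r2=0xc4 r3=0x12 r4=0x7a  N=0 Z=0
after  3: r0=0x68 r1=0x4e r2=0xc4 r3=0x7a r4=0x7a  N=0 Z=0
-- IRQ taken; context saved, return-PC = 4 --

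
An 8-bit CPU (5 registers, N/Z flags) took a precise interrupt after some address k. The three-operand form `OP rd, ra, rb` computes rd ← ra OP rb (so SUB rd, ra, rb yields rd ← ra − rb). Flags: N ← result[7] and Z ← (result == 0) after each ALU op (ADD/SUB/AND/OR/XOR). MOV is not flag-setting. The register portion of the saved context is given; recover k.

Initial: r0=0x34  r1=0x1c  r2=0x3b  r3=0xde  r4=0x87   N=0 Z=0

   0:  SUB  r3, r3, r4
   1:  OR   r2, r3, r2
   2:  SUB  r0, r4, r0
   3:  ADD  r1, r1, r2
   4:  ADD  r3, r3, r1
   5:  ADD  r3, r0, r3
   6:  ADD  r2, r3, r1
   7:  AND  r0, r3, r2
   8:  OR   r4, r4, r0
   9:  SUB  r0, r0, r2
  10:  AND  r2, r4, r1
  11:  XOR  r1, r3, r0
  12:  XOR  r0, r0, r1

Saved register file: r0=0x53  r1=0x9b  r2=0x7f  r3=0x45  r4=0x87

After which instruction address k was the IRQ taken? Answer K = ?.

K = 5

after  0: r0=0x34 r1=0x1c r2=0x3b r3=0x57 r4=0x87  N=0 Z=0
after  1: r0=0x34 r1=0x1c r2=0x7f r3=0x57 r4=0x87  N=0 Z=0
after  2: r0=0x53 r1=0x1c r2=0x7f r3=0x57 r4=0x87  N=0 Z=0
after  3: r0=0x53 r1=0x9b r2=0x7f r3=0x57 r4=0x87  N=1 Z=0
after  4: r0=0x53 r1=0x9b r2=0x7f r3=0xf2 r4=0x87  N=1 Z=0
after  5: r0=0x53 r1=0x9b r2=0x7f r3=0x45 r4=0x87  N=0 Z=0
-- IRQ taken; context saved, return-PC = 6 --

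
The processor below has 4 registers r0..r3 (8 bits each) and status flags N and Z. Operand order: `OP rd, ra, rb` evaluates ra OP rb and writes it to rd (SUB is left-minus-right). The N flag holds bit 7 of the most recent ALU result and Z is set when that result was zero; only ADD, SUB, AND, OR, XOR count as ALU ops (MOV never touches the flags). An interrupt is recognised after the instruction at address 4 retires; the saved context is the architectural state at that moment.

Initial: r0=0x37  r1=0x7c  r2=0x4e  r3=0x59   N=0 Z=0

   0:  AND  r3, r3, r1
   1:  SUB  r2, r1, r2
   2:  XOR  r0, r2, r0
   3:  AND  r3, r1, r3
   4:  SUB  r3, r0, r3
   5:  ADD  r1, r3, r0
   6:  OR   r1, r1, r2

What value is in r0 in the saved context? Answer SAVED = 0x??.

after  0: r0=0x37 r1=0x7c r2=0x4e r3=0x58  N=0 Z=0
after  1: r0=0x37 r1=0x7c r2=0x2e r3=0x58  N=0 Z=0
after  2: r0=0x19 r1=0x7c r2=0x2e r3=0x58  N=0 Z=0
after  3: r0=0x19 r1=0x7c r2=0x2e r3=0x58  N=0 Z=0
after  4: r0=0x19 r1=0x7c r2=0x2e r3=0xc1  N=1 Z=0
-- IRQ taken; context saved, return-PC = 5 --

SAVED = 0x19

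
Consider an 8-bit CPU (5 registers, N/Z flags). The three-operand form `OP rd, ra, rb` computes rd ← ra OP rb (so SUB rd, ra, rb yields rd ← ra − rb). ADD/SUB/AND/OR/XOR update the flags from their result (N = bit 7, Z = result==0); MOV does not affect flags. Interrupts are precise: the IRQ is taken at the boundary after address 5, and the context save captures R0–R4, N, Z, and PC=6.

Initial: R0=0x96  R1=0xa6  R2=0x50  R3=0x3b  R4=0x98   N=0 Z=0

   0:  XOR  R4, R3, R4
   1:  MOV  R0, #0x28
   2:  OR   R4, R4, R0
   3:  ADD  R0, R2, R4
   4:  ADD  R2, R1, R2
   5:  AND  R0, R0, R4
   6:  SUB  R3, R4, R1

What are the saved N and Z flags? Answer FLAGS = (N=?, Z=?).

FLAGS = (N=1, Z=0)

after  0: R0=0x96 R1=0xa6 R2=0x50 R3=0x3b R4=0xa3  N=1 Z=0
after  1: R0=0x28 R1=0xa6 R2=0x50 R3=0x3b R4=0xa3  N=1 Z=0
after  2: R0=0x28 R1=0xa6 R2=0x50 R3=0x3b R4=0xab  N=1 Z=0
after  3: R0=0xfb R1=0xa6 R2=0x50 R3=0x3b R4=0xab  N=1 Z=0
after  4: R0=0xfb R1=0xa6 R2=0xf6 R3=0x3b R4=0xab  N=1 Z=0
after  5: R0=0xab R1=0xa6 R2=0xf6 R3=0x3b R4=0xab  N=1 Z=0
-- IRQ taken; context saved, return-PC = 6 --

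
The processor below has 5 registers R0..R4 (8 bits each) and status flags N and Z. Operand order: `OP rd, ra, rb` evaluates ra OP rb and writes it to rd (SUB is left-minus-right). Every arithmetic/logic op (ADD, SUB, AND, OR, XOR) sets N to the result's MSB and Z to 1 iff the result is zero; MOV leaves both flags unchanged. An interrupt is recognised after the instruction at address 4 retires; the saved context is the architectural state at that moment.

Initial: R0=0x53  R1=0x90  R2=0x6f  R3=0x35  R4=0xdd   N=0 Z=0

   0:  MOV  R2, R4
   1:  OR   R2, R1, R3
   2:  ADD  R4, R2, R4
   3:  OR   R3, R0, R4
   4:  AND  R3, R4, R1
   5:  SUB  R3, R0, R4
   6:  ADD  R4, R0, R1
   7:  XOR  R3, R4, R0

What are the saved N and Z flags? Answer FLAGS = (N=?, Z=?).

FLAGS = (N=1, Z=0)

after  0: R0=0x53 R1=0x90 R2=0xdd R3=0x35 R4=0xdd  N=0 Z=0
after  1: R0=0x53 R1=0x90 R2=0xb5 R3=0x35 R4=0xdd  N=1 Z=0
after  2: R0=0x53 R1=0x90 R2=0xb5 R3=0x35 R4=0x92  N=1 Z=0
after  3: R0=0x53 R1=0x90 R2=0xb5 R3=0xd3 R4=0x92  N=1 Z=0
after  4: R0=0x53 R1=0x90 R2=0xb5 R3=0x90 R4=0x92  N=1 Z=0
-- IRQ taken; context saved, return-PC = 5 --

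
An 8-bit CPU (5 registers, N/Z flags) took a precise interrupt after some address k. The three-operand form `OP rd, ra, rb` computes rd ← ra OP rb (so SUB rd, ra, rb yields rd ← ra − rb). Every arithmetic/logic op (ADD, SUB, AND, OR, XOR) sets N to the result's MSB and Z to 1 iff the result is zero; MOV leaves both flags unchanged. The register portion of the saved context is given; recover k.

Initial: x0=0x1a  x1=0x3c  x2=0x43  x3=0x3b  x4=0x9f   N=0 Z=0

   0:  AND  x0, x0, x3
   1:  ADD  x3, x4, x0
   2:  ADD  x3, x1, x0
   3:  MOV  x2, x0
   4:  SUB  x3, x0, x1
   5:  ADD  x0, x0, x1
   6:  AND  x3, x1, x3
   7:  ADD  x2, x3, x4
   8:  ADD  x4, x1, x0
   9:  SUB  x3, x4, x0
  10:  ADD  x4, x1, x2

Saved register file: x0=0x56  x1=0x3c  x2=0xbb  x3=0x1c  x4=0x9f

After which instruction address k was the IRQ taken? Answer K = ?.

K = 7

after  0: x0=0x1a x1=0x3c x2=0x43 x3=0x3b x4=0x9f  N=0 Z=0
after  1: x0=0x1a x1=0x3c x2=0x43 x3=0xb9 x4=0x9f  N=1 Z=0
after  2: x0=0x1a x1=0x3c x2=0x43 x3=0x56 x4=0x9f  N=0 Z=0
after  3: x0=0x1a x1=0x3c x2=0x1a x3=0x56 x4=0x9f  N=0 Z=0
after  4: x0=0x1a x1=0x3c x2=0x1a x3=0xde x4=0x9f  N=1 Z=0
after  5: x0=0x56 x1=0x3c x2=0x1a x3=0xde x4=0x9f  N=0 Z=0
after  6: x0=0x56 x1=0x3c x2=0x1a x3=0x1c x4=0x9f  N=0 Z=0
after  7: x0=0x56 x1=0x3c x2=0xbb x3=0x1c x4=0x9f  N=1 Z=0
-- IRQ taken; context saved, return-PC = 8 --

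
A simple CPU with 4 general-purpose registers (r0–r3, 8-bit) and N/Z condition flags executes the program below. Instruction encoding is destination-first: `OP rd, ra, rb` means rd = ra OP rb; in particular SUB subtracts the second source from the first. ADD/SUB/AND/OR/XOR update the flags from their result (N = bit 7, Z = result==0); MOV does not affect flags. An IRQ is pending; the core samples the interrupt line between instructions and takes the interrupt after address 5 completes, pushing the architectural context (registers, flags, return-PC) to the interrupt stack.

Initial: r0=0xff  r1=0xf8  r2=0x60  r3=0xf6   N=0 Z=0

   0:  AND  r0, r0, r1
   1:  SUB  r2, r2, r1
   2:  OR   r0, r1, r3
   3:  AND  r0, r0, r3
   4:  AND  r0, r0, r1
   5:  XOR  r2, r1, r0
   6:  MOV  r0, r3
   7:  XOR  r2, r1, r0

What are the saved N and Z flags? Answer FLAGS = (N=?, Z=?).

FLAGS = (N=0, Z=0)

after  0: r0=0xf8 r1=0xf8 r2=0x60 r3=0xf6  N=1 Z=0
after  1: r0=0xf8 r1=0xf8 r2=0x68 r3=0xf6  N=0 Z=0
after  2: r0=0xfe r1=0xf8 r2=0x68 r3=0xf6  N=1 Z=0
after  3: r0=0xf6 r1=0xf8 r2=0x68 r3=0xf6  N=1 Z=0
after  4: r0=0xf0 r1=0xf8 r2=0x68 r3=0xf6  N=1 Z=0
after  5: r0=0xf0 r1=0xf8 r2=0x08 r3=0xf6  N=0 Z=0
-- IRQ taken; context saved, return-PC = 6 --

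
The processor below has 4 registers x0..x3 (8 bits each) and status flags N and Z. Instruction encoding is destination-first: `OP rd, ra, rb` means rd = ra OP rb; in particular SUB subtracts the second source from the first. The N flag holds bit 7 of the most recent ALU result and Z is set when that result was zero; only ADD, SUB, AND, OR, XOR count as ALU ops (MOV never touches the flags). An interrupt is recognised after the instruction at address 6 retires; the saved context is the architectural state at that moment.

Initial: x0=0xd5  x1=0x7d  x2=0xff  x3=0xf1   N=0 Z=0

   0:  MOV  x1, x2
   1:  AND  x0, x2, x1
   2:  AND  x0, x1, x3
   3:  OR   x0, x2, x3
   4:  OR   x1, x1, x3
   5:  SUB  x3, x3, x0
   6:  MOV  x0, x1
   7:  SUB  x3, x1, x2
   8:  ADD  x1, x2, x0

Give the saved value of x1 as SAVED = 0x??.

SAVED = 0xff

after  0: x0=0xd5 x1=0xff x2=0xff x3=0xf1  N=0 Z=0
after  1: x0=0xff x1=0xff x2=0xff x3=0xf1  N=1 Z=0
after  2: x0=0xf1 x1=0xff x2=0xff x3=0xf1  N=1 Z=0
after  3: x0=0xff x1=0xff x2=0xff x3=0xf1  N=1 Z=0
after  4: x0=0xff x1=0xff x2=0xff x3=0xf1  N=1 Z=0
after  5: x0=0xff x1=0xff x2=0xff x3=0xf2  N=1 Z=0
after  6: x0=0xff x1=0xff x2=0xff x3=0xf2  N=1 Z=0
-- IRQ taken; context saved, return-PC = 7 --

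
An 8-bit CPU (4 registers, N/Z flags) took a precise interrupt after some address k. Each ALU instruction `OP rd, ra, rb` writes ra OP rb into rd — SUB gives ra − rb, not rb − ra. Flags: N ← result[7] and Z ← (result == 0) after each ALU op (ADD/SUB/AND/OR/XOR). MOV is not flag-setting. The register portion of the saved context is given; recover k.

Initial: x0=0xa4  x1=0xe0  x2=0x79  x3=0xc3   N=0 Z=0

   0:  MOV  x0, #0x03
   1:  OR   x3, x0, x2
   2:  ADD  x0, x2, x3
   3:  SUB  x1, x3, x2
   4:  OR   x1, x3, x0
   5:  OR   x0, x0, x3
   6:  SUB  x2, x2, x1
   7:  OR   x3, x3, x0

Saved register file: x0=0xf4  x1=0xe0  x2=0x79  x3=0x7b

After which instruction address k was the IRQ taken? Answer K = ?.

K = 2

after  0: x0=0x03 x1=0xe0 x2=0x79 x3=0xc3  N=0 Z=0
after  1: x0=0x03 x1=0xe0 x2=0x79 x3=0x7b  N=0 Z=0
after  2: x0=0xf4 x1=0xe0 x2=0x79 x3=0x7b  N=1 Z=0
-- IRQ taken; context saved, return-PC = 3 --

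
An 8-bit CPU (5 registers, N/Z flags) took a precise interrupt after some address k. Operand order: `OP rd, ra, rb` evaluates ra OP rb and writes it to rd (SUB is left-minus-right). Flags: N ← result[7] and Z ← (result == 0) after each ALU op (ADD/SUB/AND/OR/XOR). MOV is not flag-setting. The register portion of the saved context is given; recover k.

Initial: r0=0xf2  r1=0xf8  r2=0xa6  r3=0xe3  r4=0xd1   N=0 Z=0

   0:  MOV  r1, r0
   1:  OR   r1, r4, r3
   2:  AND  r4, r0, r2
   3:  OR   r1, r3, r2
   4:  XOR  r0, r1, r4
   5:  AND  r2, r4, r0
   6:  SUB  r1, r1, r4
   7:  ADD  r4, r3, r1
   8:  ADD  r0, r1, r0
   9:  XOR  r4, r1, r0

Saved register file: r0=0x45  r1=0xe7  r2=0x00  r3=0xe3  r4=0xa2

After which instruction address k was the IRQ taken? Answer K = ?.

K = 5

after  0: r0=0xf2 r1=0xf2 r2=0xa6 r3=0xe3 r4=0xd1  N=0 Z=0
after  1: r0=0xf2 r1=0xf3 r2=0xa6 r3=0xe3 r4=0xd1  N=1 Z=0
after  2: r0=0xf2 r1=0xf3 r2=0xa6 r3=0xe3 r4=0xa2  N=1 Z=0
after  3: r0=0xf2 r1=0xe7 r2=0xa6 r3=0xe3 r4=0xa2  N=1 Z=0
after  4: r0=0x45 r1=0xe7 r2=0xa6 r3=0xe3 r4=0xa2  N=0 Z=0
after  5: r0=0x45 r1=0xe7 r2=0x00 r3=0xe3 r4=0xa2  N=0 Z=1
-- IRQ taken; context saved, return-PC = 6 --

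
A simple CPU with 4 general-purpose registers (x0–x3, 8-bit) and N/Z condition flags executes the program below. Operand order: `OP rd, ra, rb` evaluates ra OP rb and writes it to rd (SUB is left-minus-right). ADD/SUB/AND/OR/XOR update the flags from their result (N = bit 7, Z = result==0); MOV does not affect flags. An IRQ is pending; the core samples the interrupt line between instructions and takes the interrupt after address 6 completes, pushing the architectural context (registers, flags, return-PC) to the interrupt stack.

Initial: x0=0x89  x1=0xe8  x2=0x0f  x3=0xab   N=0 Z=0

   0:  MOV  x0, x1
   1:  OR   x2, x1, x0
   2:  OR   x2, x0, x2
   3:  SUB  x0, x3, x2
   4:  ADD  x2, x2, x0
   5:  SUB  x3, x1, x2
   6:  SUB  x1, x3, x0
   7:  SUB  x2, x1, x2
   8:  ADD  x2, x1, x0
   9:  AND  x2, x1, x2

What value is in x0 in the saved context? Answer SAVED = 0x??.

SAVED = 0xc3

after  0: x0=0xe8 x1=0xe8 x2=0x0f x3=0xab  N=0 Z=0
after  1: x0=0xe8 x1=0xe8 x2=0xe8 x3=0xab  N=1 Z=0
after  2: x0=0xe8 x1=0xe8 x2=0xe8 x3=0xab  N=1 Z=0
after  3: x0=0xc3 x1=0xe8 x2=0xe8 x3=0xab  N=1 Z=0
after  4: x0=0xc3 x1=0xe8 x2=0xab x3=0xab  N=1 Z=0
after  5: x0=0xc3 x1=0xe8 x2=0xab x3=0x3d  N=0 Z=0
after  6: x0=0xc3 x1=0x7a x2=0xab x3=0x3d  N=0 Z=0
-- IRQ taken; context saved, return-PC = 7 --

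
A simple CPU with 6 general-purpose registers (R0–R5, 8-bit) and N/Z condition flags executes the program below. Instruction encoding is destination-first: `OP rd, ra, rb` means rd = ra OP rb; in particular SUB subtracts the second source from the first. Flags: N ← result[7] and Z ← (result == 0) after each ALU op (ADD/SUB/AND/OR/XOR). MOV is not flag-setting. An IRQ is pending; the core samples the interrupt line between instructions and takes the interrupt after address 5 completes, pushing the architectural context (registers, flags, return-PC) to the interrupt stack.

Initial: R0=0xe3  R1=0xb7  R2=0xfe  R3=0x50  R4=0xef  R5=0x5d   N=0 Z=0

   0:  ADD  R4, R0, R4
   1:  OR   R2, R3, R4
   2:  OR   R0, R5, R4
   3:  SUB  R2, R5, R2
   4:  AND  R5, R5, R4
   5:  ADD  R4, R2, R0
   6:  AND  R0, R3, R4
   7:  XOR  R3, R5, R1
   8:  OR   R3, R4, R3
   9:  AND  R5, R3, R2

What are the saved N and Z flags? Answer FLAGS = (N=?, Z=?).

FLAGS = (N=0, Z=0)

after  0: R0=0xe3 R1=0xb7 R2=0xfe R3=0x50 R4=0xd2 R5=0x5d  N=1 Z=0
after  1: R0=0xe3 R1=0xb7 R2=0xd2 R3=0x50 R4=0xd2 R5=0x5d  N=1 Z=0
after  2: R0=0xdf R1=0xb7 R2=0xd2 R3=0x50 R4=0xd2 R5=0x5d  N=1 Z=0
after  3: R0=0xdf R1=0xb7 R2=0x8b R3=0x50 R4=0xd2 R5=0x5d  N=1 Z=0
after  4: R0=0xdf R1=0xb7 R2=0x8b R3=0x50 R4=0xd2 R5=0x50  N=0 Z=0
after  5: R0=0xdf R1=0xb7 R2=0x8b R3=0x50 R4=0x6a R5=0x50  N=0 Z=0
-- IRQ taken; context saved, return-PC = 6 --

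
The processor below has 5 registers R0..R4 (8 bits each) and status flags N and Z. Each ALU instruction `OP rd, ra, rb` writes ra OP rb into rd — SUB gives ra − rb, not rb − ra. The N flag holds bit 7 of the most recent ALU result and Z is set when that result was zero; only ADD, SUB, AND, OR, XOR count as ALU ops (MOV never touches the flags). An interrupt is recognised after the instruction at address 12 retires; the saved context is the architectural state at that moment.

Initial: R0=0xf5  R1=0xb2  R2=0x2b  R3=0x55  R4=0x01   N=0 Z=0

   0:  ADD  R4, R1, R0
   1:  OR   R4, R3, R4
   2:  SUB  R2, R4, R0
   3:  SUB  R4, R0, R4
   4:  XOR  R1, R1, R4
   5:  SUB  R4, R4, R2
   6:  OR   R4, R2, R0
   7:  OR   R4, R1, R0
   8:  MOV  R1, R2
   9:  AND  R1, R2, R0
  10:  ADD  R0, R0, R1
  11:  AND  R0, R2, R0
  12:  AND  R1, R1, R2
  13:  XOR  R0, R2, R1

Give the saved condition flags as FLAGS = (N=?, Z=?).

after  0: R0=0xf5 R1=0xb2 R2=0x2b R3=0x55 R4=0xa7  N=1 Z=0
after  1: R0=0xf5 R1=0xb2 R2=0x2b R3=0x55 R4=0xf7  N=1 Z=0
after  2: R0=0xf5 R1=0xb2 R2=0x02 R3=0x55 R4=0xf7  N=0 Z=0
after  3: R0=0xf5 R1=0xb2 R2=0x02 R3=0x55 R4=0xfe  N=1 Z=0
after  4: R0=0xf5 R1=0x4c R2=0x02 R3=0x55 R4=0xfe  N=0 Z=0
after  5: R0=0xf5 R1=0x4c R2=0x02 R3=0x55 R4=0xfc  N=1 Z=0
after  6: R0=0xf5 R1=0x4c R2=0x02 R3=0x55 R4=0xf7  N=1 Z=0
after  7: R0=0xf5 R1=0x4c R2=0x02 R3=0x55 R4=0xfd  N=1 Z=0
after  8: R0=0xf5 R1=0x02 R2=0x02 R3=0x55 R4=0xfd  N=1 Z=0
after  9: R0=0xf5 R1=0x00 R2=0x02 R3=0x55 R4=0xfd  N=0 Z=1
after 10: R0=0xf5 R1=0x00 R2=0x02 R3=0x55 R4=0xfd  N=1 Z=0
after 11: R0=0x00 R1=0x00 R2=0x02 R3=0x55 R4=0xfd  N=0 Z=1
after 12: R0=0x00 R1=0x00 R2=0x02 R3=0x55 R4=0xfd  N=0 Z=1
-- IRQ taken; context saved, return-PC = 13 --

FLAGS = (N=0, Z=1)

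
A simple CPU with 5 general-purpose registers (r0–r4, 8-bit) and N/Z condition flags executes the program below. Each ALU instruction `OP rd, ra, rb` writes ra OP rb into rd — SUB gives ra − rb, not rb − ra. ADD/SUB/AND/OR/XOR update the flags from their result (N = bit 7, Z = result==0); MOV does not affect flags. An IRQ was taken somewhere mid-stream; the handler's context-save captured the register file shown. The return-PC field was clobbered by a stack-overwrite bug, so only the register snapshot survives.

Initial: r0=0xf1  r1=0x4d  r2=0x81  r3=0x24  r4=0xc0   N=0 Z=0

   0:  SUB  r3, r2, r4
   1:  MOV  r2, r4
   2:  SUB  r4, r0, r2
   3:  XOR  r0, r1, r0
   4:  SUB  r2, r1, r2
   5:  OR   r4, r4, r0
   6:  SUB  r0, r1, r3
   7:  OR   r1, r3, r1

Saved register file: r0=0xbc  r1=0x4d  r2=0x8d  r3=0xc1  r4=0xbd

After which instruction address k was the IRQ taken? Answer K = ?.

K = 5

after  0: r0=0xf1 r1=0x4d r2=0x81 r3=0xc1 r4=0xc0  N=1 Z=0
after  1: r0=0xf1 r1=0x4d r2=0xc0 r3=0xc1 r4=0xc0  N=1 Z=0
after  2: r0=0xf1 r1=0x4d r2=0xc0 r3=0xc1 r4=0x31  N=0 Z=0
after  3: r0=0xbc r1=0x4d r2=0xc0 r3=0xc1 r4=0x31  N=1 Z=0
after  4: r0=0xbc r1=0x4d r2=0x8d r3=0xc1 r4=0x31  N=1 Z=0
after  5: r0=0xbc r1=0x4d r2=0x8d r3=0xc1 r4=0xbd  N=1 Z=0
-- IRQ taken; context saved, return-PC = 6 --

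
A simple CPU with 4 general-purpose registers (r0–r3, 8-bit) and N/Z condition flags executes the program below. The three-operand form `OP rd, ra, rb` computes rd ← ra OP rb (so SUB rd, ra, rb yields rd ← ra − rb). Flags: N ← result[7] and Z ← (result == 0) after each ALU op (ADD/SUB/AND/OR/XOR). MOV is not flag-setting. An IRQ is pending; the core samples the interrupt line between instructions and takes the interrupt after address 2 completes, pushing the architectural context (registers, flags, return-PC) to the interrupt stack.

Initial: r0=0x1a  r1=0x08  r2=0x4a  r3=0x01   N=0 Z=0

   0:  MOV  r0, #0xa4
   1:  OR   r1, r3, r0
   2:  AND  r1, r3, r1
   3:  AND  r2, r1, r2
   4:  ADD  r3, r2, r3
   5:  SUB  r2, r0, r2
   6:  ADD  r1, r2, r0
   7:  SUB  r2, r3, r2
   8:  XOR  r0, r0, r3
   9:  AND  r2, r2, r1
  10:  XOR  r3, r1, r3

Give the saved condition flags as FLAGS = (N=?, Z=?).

after  0: r0=0xa4 r1=0x08 r2=0x4a r3=0x01  N=0 Z=0
after  1: r0=0xa4 r1=0xa5 r2=0x4a r3=0x01  N=1 Z=0
after  2: r0=0xa4 r1=0x01 r2=0x4a r3=0x01  N=0 Z=0
-- IRQ taken; context saved, return-PC = 3 --

FLAGS = (N=0, Z=0)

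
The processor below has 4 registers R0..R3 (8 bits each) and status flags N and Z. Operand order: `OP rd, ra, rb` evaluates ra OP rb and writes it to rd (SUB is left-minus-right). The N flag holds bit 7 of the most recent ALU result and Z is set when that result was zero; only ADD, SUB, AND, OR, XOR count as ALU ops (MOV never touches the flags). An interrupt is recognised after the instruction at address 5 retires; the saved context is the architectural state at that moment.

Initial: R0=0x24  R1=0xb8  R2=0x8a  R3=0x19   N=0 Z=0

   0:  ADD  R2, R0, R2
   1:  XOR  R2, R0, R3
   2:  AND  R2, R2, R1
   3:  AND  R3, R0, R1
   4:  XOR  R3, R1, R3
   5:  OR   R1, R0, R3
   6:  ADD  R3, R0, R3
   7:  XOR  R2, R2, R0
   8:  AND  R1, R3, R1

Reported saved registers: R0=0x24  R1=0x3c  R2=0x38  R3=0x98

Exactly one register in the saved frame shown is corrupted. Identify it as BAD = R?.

after  0: R0=0x24 R1=0xb8 R2=0xae R3=0x19  N=1 Z=0
after  1: R0=0x24 R1=0xb8 R2=0x3d R3=0x19  N=0 Z=0
after  2: R0=0x24 R1=0xb8 R2=0x38 R3=0x19  N=0 Z=0
after  3: R0=0x24 R1=0xb8 R2=0x38 R3=0x20  N=0 Z=0
after  4: R0=0x24 R1=0xb8 R2=0x38 R3=0x98  N=1 Z=0
after  5: R0=0x24 R1=0xbc R2=0x38 R3=0x98  N=1 Z=0
-- IRQ taken; context saved, return-PC = 6 --
mismatch: R1: reported 0x3c vs actual 0xbc

BAD = R1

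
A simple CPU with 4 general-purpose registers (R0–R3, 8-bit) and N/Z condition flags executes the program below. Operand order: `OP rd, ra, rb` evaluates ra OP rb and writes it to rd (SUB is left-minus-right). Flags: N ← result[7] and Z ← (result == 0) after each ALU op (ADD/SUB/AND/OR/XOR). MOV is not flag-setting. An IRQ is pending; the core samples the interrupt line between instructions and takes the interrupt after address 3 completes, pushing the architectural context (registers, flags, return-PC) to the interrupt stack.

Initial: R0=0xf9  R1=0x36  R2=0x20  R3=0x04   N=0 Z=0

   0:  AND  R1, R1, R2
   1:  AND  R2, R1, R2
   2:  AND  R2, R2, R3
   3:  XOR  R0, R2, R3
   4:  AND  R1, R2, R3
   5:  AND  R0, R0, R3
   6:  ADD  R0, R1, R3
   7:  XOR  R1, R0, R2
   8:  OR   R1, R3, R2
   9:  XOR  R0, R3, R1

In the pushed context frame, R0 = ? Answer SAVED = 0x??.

after  0: R0=0xf9 R1=0x20 R2=0x20 R3=0x04  N=0 Z=0
after  1: R0=0xf9 R1=0x20 R2=0x20 R3=0x04  N=0 Z=0
after  2: R0=0xf9 R1=0x20 R2=0x00 R3=0x04  N=0 Z=1
after  3: R0=0x04 R1=0x20 R2=0x00 R3=0x04  N=0 Z=0
-- IRQ taken; context saved, return-PC = 4 --

SAVED = 0x04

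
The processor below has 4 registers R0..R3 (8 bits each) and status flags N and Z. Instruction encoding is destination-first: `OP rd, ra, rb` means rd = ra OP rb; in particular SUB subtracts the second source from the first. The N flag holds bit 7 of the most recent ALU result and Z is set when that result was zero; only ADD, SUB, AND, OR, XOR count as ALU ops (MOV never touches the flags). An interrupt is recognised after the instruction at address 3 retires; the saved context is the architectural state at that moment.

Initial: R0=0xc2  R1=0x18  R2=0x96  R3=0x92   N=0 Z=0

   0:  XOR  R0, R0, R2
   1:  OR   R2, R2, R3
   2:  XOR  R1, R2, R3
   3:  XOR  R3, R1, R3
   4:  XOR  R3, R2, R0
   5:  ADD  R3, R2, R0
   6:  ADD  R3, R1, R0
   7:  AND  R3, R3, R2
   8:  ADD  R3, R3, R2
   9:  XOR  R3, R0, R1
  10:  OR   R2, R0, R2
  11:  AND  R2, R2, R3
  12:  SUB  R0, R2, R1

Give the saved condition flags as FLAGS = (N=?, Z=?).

FLAGS = (N=1, Z=0)

after  0: R0=0x54 R1=0x18 R2=0x96 R3=0x92  N=0 Z=0
after  1: R0=0x54 R1=0x18 R2=0x96 R3=0x92  N=1 Z=0
after  2: R0=0x54 R1=0x04 R2=0x96 R3=0x92  N=0 Z=0
after  3: R0=0x54 R1=0x04 R2=0x96 R3=0x96  N=1 Z=0
-- IRQ taken; context saved, return-PC = 4 --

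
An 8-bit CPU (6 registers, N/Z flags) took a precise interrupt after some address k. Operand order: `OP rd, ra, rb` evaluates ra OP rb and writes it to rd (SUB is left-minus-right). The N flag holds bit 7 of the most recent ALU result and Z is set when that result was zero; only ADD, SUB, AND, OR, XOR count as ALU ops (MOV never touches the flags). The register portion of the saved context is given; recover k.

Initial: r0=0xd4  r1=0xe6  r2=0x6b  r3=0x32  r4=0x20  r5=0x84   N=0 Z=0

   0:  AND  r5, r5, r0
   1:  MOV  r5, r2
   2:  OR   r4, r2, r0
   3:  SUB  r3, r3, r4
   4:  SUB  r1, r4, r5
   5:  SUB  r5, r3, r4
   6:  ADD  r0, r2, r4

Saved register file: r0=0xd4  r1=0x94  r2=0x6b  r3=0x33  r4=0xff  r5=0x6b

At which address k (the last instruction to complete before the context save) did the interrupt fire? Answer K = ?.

K = 4

after  0: r0=0xd4 r1=0xe6 r2=0x6b r3=0x32 r4=0x20 r5=0x84  N=1 Z=0
after  1: r0=0xd4 r1=0xe6 r2=0x6b r3=0x32 r4=0x20 r5=0x6b  N=1 Z=0
after  2: r0=0xd4 r1=0xe6 r2=0x6b r3=0x32 r4=0xff r5=0x6b  N=1 Z=0
after  3: r0=0xd4 r1=0xe6 r2=0x6b r3=0x33 r4=0xff r5=0x6b  N=0 Z=0
after  4: r0=0xd4 r1=0x94 r2=0x6b r3=0x33 r4=0xff r5=0x6b  N=1 Z=0
-- IRQ taken; context saved, return-PC = 5 --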